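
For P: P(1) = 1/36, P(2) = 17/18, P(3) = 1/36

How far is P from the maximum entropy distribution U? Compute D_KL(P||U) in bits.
1.2199 bits

U(i) = 1/3 for all i

D_KL(P||U) = Σ P(x) log₂(P(x) / (1/3))
           = Σ P(x) log₂(P(x)) + log₂(3)
           = log₂(3) - H(P)

H(P) = -Σ P(x) log₂(P(x)):
  -P(1)·log₂(P(1)) = -(1/36)·log₂(1/36) = 0.14361
  -P(2)·log₂(P(2)) = -(17/18)·log₂(17/18) = 0.07788
  -P(3)·log₂(P(3)) = -(1/36)·log₂(1/36) = 0.14361
H(P) = 0.14361 + 0.07788 + 0.14361 = 0.36510 bits

log₂(3) = 1.58496 bits

D_KL(P||U) = 1.58496 - 0.36510 = 1.21986 ≈ 1.2199 bits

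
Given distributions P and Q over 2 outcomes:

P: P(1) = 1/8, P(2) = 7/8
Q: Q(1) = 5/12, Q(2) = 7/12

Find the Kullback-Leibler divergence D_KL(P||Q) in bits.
0.2947 bits

D_KL(P||Q) = Σ P(x) log₂(P(x)/Q(x))

Computing term by term:
  P(1)·log₂(P(1)/Q(1)) = (1/8)·log₂((1/8)/(5/12)) = -0.21712
  P(2)·log₂(P(2)/Q(2)) = (7/8)·log₂((7/8)/(7/12)) = 0.51184

D_KL(P||Q) = -0.21712 + 0.51184 = 0.29472 ≈ 0.2947 bits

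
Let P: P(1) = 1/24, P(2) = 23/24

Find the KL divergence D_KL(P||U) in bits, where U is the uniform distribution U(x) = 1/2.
0.7501 bits

U(i) = 1/2 for all i

D_KL(P||U) = Σ P(x) log₂(P(x) / (1/2))
           = Σ P(x) log₂(P(x)) + log₂(2)
           = log₂(2) - H(P)

H(P) = -Σ P(x) log₂(P(x)):
  -P(1)·log₂(P(1)) = -(1/24)·log₂(1/24) = 0.19104
  -P(2)·log₂(P(2)) = -(23/24)·log₂(23/24) = 0.05884
H(P) = 0.19104 + 0.05884 = 0.24988 bits

log₂(2) = 1.00000 bits

D_KL(P||U) = 1.00000 - 0.24988 = 0.75012 ≈ 0.7501 bits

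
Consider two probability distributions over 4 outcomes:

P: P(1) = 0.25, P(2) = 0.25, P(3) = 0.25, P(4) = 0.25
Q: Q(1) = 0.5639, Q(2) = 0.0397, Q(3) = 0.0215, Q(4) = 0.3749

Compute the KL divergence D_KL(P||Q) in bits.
1.1090 bits

D_KL(P||Q) = Σ P(x) log₂(P(x)/Q(x))

Computing term by term:
  P(1)·log₂(P(1)/Q(1)) = 0.25·log₂(0.25/0.5639) = -0.29338
  P(2)·log₂(P(2)/Q(2)) = 0.25·log₂(0.25/0.0397) = 0.66368
  P(3)·log₂(P(3)/Q(3)) = 0.25·log₂(0.25/0.0215) = 0.88488
  P(4)·log₂(P(4)/Q(4)) = 0.25·log₂(0.25/0.3749) = -0.14614

D_KL(P||Q) = -0.29338 + 0.66368 + 0.88488 - 0.14614 = 1.10904 ≈ 1.1090 bits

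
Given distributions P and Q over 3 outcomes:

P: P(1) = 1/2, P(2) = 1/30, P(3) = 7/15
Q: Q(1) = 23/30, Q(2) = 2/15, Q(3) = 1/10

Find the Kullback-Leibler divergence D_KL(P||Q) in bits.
0.6621 bits

D_KL(P||Q) = Σ P(x) log₂(P(x)/Q(x))

Computing term by term:
  P(1)·log₂(P(1)/Q(1)) = (1/2)·log₂((1/2)/(23/30)) = -0.30834
  P(2)·log₂(P(2)/Q(2)) = (1/30)·log₂((1/30)/(2/15)) = -0.06667
  P(3)·log₂(P(3)/Q(3)) = (7/15)·log₂((7/15)/(1/10)) = 1.03712

D_KL(P||Q) = -0.30834 - 0.06667 + 1.03712 = 0.66211 ≈ 0.6621 bits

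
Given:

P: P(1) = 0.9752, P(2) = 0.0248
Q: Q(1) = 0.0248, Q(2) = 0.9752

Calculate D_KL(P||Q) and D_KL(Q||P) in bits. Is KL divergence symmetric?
D_KL(P||Q) = 5.0345 bits, D_KL(Q||P) = 5.0345 bits. The two values coincide for this particular pair, but no — KL divergence is not symmetric in general.

D_KL(P||Q) = Σ P(x) log₂(P(x)/Q(x))

Computing term by term:
  P(1)·log₂(P(1)/Q(1)) = 0.9752·log₂(0.9752/0.0248) = 5.16591
  P(2)·log₂(P(2)/Q(2)) = 0.0248·log₂(0.0248/0.9752) = -0.13137

D_KL(P||Q) = 5.16591 - 0.13137 = 5.03454 ≈ 5.0345 bits

D_KL(Q||P) = Σ Q(x) log₂(Q(x)/P(x))

Computing term by term:
  Q(1)·log₂(Q(1)/P(1)) = 0.0248·log₂(0.0248/0.9752) = -0.13137
  Q(2)·log₂(Q(2)/P(2)) = 0.9752·log₂(0.9752/0.0248) = 5.16591

D_KL(Q||P) = -0.13137 + 5.16591 = 5.03454 ≈ 5.0345 bits

These ARE equal here. Q is P with outcomes relabeled (Q(1) = P(2), Q(2) = P(1)) by a relabeling that is its own inverse, so the two sums contain exactly the same terms in a different order. This is a special case — KL divergence is not symmetric in general: D_KL(P||Q) ≠ D_KL(Q||P) for most P, Q.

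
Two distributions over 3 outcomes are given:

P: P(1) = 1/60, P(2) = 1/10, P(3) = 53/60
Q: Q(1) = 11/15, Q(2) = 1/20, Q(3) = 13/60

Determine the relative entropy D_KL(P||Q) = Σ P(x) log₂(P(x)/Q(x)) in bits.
1.8000 bits

D_KL(P||Q) = Σ P(x) log₂(P(x)/Q(x))

Computing term by term:
  P(1)·log₂(P(1)/Q(1)) = (1/60)·log₂((1/60)/(11/15)) = -0.09099
  P(2)·log₂(P(2)/Q(2)) = (1/10)·log₂((1/10)/(1/20)) = 0.10000
  P(3)·log₂(P(3)/Q(3)) = (53/60)·log₂((53/60)/(13/60)) = 1.79094

D_KL(P||Q) = -0.09099 + 0.10000 + 1.79094 = 1.79995 ≈ 1.8000 bits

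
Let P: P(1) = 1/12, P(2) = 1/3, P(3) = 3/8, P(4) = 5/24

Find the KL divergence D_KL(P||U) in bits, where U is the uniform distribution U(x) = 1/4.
0.1708 bits

U(i) = 1/4 for all i

D_KL(P||U) = Σ P(x) log₂(P(x) / (1/4))
           = Σ P(x) log₂(P(x)) + log₂(4)
           = log₂(4) - H(P)

H(P) = -Σ P(x) log₂(P(x)):
  -P(1)·log₂(P(1)) = -(1/12)·log₂(1/12) = 0.29875
  -P(2)·log₂(P(2)) = -(1/3)·log₂(1/3) = 0.52832
  -P(3)·log₂(P(3)) = -(3/8)·log₂(3/8) = 0.53064
  -P(4)·log₂(P(4)) = -(5/24)·log₂(5/24) = 0.47147
H(P) = 0.29875 + 0.52832 + 0.53064 + 0.47147 = 1.82918 bits

log₂(4) = 2.00000 bits

D_KL(P||U) = 2.00000 - 1.82918 = 0.17082 ≈ 0.1708 bits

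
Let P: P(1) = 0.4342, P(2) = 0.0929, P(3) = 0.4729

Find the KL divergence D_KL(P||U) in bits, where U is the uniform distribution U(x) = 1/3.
0.2330 bits

U(i) = 1/3 for all i

D_KL(P||U) = Σ P(x) log₂(P(x) / (1/3))
           = Σ P(x) log₂(P(x)) + log₂(3)
           = log₂(3) - H(P)

H(P) = -Σ P(x) log₂(P(x)):
  -P(1)·log₂(P(1)) = -(0.4342)·log₂(0.4342) = 0.52259
  -P(2)·log₂(P(2)) = -(0.0929)·log₂(0.0929) = 0.31848
  -P(3)·log₂(P(3)) = -(0.4729)·log₂(0.4729) = 0.51092
H(P) = 0.52259 + 0.31848 + 0.51092 = 1.35199 bits

log₂(3) = 1.58496 bits

D_KL(P||U) = 1.58496 - 1.35199 = 0.23297 ≈ 0.2330 bits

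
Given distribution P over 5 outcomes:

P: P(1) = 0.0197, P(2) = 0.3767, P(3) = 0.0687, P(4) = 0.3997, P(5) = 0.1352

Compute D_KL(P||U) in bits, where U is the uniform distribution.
0.4952 bits

U(i) = 1/5 for all i

D_KL(P||U) = Σ P(x) log₂(P(x) / (1/5))
           = Σ P(x) log₂(P(x)) + log₂(5)
           = log₂(5) - H(P)

H(P) = -Σ P(x) log₂(P(x)):
  -P(1)·log₂(P(1)) = -(0.0197)·log₂(0.0197) = 0.11161
  -P(2)·log₂(P(2)) = -(0.3767)·log₂(0.3767) = 0.53059
  -P(3)·log₂(P(3)) = -(0.0687)·log₂(0.0687) = 0.26543
  -P(4)·log₂(P(4)) = -(0.3997)·log₂(0.3997) = 0.52881
  -P(5)·log₂(P(5)) = -(0.1352)·log₂(0.1352) = 0.39030
H(P) = 0.11161 + 0.53059 + 0.26543 + 0.52881 + 0.39030 = 1.82674 bits

log₂(5) = 2.32193 bits

D_KL(P||U) = 2.32193 - 1.82674 = 0.49519 ≈ 0.4952 bits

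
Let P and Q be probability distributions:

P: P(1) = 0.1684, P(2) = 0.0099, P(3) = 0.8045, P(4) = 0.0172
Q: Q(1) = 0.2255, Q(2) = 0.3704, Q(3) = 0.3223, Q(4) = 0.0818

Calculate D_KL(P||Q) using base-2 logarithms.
0.9003 bits

D_KL(P||Q) = Σ P(x) log₂(P(x)/Q(x))

Computing term by term:
  P(1)·log₂(P(1)/Q(1)) = 0.1684·log₂(0.1684/0.2255) = -0.07094
  P(2)·log₂(P(2)/Q(2)) = 0.0099·log₂(0.0099/0.3704) = -0.05173
  P(3)·log₂(P(3)/Q(3)) = 0.8045·log₂(0.8045/0.3223) = 1.06169
  P(4)·log₂(P(4)/Q(4)) = 0.0172·log₂(0.0172/0.0818) = -0.03869

D_KL(P||Q) = -0.07094 - 0.05173 + 1.06169 - 0.03869 = 0.90033 ≈ 0.9003 bits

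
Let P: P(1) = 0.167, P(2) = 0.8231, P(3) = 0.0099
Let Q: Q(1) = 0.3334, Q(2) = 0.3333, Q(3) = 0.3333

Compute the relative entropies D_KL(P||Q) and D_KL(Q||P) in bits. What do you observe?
D_KL(P||Q) = 0.8567 bits, D_KL(Q||P) = 1.5887 bits. The two directions give different values (D_KL(Q||P) exceeds D_KL(P||Q) by 0.7320 bits): KL divergence is asymmetric.

D_KL(P||Q) = Σ P(x) log₂(P(x)/Q(x))

Computing term by term:
  P(1)·log₂(P(1)/Q(1)) = 0.167·log₂(0.167/0.3334) = -0.16657
  P(2)·log₂(P(2)/Q(2)) = 0.8231·log₂(0.8231/0.3333) = 1.07353
  P(3)·log₂(P(3)/Q(3)) = 0.0099·log₂(0.0099/0.3333) = -0.05023

D_KL(P||Q) = -0.16657 + 1.07353 - 0.05023 = 0.85673 ≈ 0.8567 bits

D_KL(Q||P) = Σ Q(x) log₂(Q(x)/P(x))

Computing term by term:
  Q(1)·log₂(Q(1)/P(1)) = 0.3334·log₂(0.3334/0.167) = 0.33254
  Q(2)·log₂(Q(2)/P(2)) = 0.3333·log₂(0.3333/0.8231) = -0.43471
  Q(3)·log₂(Q(3)/P(3)) = 0.3333·log₂(0.3333/0.0099) = 1.69091

D_KL(Q||P) = 0.33254 - 0.43471 + 1.69091 = 1.58874 ≈ 1.5887 bits

These are NOT equal (difference: 0.7320 bits). KL divergence is asymmetric: D_KL(P||Q) ≠ D_KL(Q||P) in general.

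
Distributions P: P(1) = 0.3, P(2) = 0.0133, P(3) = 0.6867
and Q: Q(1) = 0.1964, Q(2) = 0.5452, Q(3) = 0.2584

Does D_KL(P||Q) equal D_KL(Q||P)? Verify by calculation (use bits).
D_KL(P||Q) = 1.0804 bits, D_KL(Q||P) = 2.4364 bits. No — D_KL(P||Q) ≠ D_KL(Q||P) for this pair.

D_KL(P||Q) = Σ P(x) log₂(P(x)/Q(x))

Computing term by term:
  P(1)·log₂(P(1)/Q(1)) = 0.3·log₂(0.3/0.1964) = 0.18335
  P(2)·log₂(P(2)/Q(2)) = 0.0133·log₂(0.0133/0.5452) = -0.07125
  P(3)·log₂(P(3)/Q(3)) = 0.6867·log₂(0.6867/0.2584) = 0.96830

D_KL(P||Q) = 0.18335 - 0.07125 + 0.96830 = 1.08040 ≈ 1.0804 bits

D_KL(Q||P) = Σ Q(x) log₂(Q(x)/P(x))

Computing term by term:
  Q(1)·log₂(Q(1)/P(1)) = 0.1964·log₂(0.1964/0.3) = -0.12003
  Q(2)·log₂(Q(2)/P(2)) = 0.5452·log₂(0.5452/0.0133) = 2.92079
  Q(3)·log₂(Q(3)/P(3)) = 0.2584·log₂(0.2584/0.6867) = -0.36436

D_KL(Q||P) = -0.12003 + 2.92079 - 0.36436 = 2.43640 ≈ 2.4364 bits

These are NOT equal (difference: 1.3560 bits). KL divergence is asymmetric: D_KL(P||Q) ≠ D_KL(Q||P) in general.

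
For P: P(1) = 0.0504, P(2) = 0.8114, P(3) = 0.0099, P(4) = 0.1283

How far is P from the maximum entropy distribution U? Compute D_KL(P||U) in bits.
1.0921 bits

U(i) = 1/4 for all i

D_KL(P||U) = Σ P(x) log₂(P(x) / (1/4))
           = Σ P(x) log₂(P(x)) + log₂(4)
           = log₂(4) - H(P)

H(P) = -Σ P(x) log₂(P(x)):
  -P(1)·log₂(P(1)) = -(0.0504)·log₂(0.0504) = 0.21725
  -P(2)·log₂(P(2)) = -(0.8114)·log₂(0.8114) = 0.24465
  -P(3)·log₂(P(3)) = -(0.0099)·log₂(0.0099) = 0.06592
  -P(4)·log₂(P(4)) = -(0.1283)·log₂(0.1283) = 0.38008
H(P) = 0.21725 + 0.24465 + 0.06592 + 0.38008 = 0.90790 bits

log₂(4) = 2.00000 bits

D_KL(P||U) = 2.00000 - 0.90790 = 1.09210 ≈ 1.0921 bits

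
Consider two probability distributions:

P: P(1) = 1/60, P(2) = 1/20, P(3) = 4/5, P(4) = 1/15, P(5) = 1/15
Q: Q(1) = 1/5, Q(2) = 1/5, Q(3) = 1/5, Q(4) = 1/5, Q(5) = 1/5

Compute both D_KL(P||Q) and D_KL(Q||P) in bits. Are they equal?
D_KL(P||Q) = 1.2289 bits, D_KL(Q||P) = 1.3510 bits. No, they are not equal.

D_KL(P||Q) = Σ P(x) log₂(P(x)/Q(x))

Computing term by term:
  P(1)·log₂(P(1)/Q(1)) = (1/60)·log₂((1/60)/(1/5)) = -0.05975
  P(2)·log₂(P(2)/Q(2)) = (1/20)·log₂((1/20)/(1/5)) = -0.10000
  P(3)·log₂(P(3)/Q(3)) = (4/5)·log₂((4/5)/(1/5)) = 1.60000
  P(4)·log₂(P(4)/Q(4)) = (1/15)·log₂((1/15)/(1/5)) = -0.10566
  P(5)·log₂(P(5)/Q(5)) = (1/15)·log₂((1/15)/(1/5)) = -0.10566

D_KL(P||Q) = -0.05975 - 0.10000 + 1.60000 - 0.10566 - 0.10566 = 1.22893 ≈ 1.2289 bits

D_KL(Q||P) = Σ Q(x) log₂(Q(x)/P(x))

Computing term by term:
  Q(1)·log₂(Q(1)/P(1)) = (1/5)·log₂((1/5)/(1/60)) = 0.71699
  Q(2)·log₂(Q(2)/P(2)) = (1/5)·log₂((1/5)/(1/20)) = 0.40000
  Q(3)·log₂(Q(3)/P(3)) = (1/5)·log₂((1/5)/(4/5)) = -0.40000
  Q(4)·log₂(Q(4)/P(4)) = (1/5)·log₂((1/5)/(1/15)) = 0.31699
  Q(5)·log₂(Q(5)/P(5)) = (1/5)·log₂((1/5)/(1/15)) = 0.31699

D_KL(Q||P) = 0.71699 + 0.40000 - 0.40000 + 0.31699 + 0.31699 = 1.35097 ≈ 1.3510 bits

These are NOT equal (difference: 0.1221 bits). KL divergence is asymmetric: D_KL(P||Q) ≠ D_KL(Q||P) in general.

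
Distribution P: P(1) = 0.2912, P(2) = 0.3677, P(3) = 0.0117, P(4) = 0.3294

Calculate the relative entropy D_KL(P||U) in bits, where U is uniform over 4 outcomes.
0.3481 bits

U(i) = 1/4 for all i

D_KL(P||U) = Σ P(x) log₂(P(x) / (1/4))
           = Σ P(x) log₂(P(x)) + log₂(4)
           = log₂(4) - H(P)

H(P) = -Σ P(x) log₂(P(x)):
  -P(1)·log₂(P(1)) = -(0.2912)·log₂(0.2912) = 0.51831
  -P(2)·log₂(P(2)) = -(0.3677)·log₂(0.3677) = 0.53074
  -P(3)·log₂(P(3)) = -(0.0117)·log₂(0.0117) = 0.07508
  -P(4)·log₂(P(4)) = -(0.3294)·log₂(0.3294) = 0.52773
H(P) = 0.51831 + 0.53074 + 0.07508 + 0.52773 = 1.65186 bits

log₂(4) = 2.00000 bits

D_KL(P||U) = 2.00000 - 1.65186 = 0.34814 ≈ 0.3481 bits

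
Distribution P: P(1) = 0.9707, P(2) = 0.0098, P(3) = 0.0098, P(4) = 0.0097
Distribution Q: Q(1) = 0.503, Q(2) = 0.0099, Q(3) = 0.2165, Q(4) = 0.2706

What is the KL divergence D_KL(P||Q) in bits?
0.8302 bits

D_KL(P||Q) = Σ P(x) log₂(P(x)/Q(x))

Computing term by term:
  P(1)·log₂(P(1)/Q(1)) = 0.9707·log₂(0.9707/0.503) = 0.92068
  P(2)·log₂(P(2)/Q(2)) = 0.0098·log₂(0.0098/0.0099) = -0.00014
  P(3)·log₂(P(3)/Q(3)) = 0.0098·log₂(0.0098/0.2165) = -0.04376
  P(4)·log₂(P(4)/Q(4)) = 0.0097·log₂(0.0097/0.2706) = -0.04658

D_KL(P||Q) = 0.92068 - 0.00014 - 0.04376 - 0.04658 = 0.83020 ≈ 0.8302 bits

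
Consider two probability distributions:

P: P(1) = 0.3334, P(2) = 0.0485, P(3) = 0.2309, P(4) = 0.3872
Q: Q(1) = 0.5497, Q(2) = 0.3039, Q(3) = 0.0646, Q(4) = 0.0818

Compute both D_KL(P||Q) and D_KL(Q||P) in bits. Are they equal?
D_KL(P||Q) = 0.9239 bits, D_KL(Q||P) = 0.8990 bits. No, they are not equal.

D_KL(P||Q) = Σ P(x) log₂(P(x)/Q(x))

Computing term by term:
  P(1)·log₂(P(1)/Q(1)) = 0.3334·log₂(0.3334/0.5497) = -0.24051
  P(2)·log₂(P(2)/Q(2)) = 0.0485·log₂(0.0485/0.3039) = -0.12841
  P(3)·log₂(P(3)/Q(3)) = 0.2309·log₂(0.2309/0.0646) = 0.42432
  P(4)·log₂(P(4)/Q(4)) = 0.3872·log₂(0.3872/0.0818) = 0.86845

D_KL(P||Q) = -0.24051 - 0.12841 + 0.42432 + 0.86845 = 0.92385 ≈ 0.9239 bits

D_KL(Q||P) = Σ Q(x) log₂(Q(x)/P(x))

Computing term by term:
  Q(1)·log₂(Q(1)/P(1)) = 0.5497·log₂(0.5497/0.3334) = 0.39655
  Q(2)·log₂(Q(2)/P(2)) = 0.3039·log₂(0.3039/0.0485) = 0.80459
  Q(3)·log₂(Q(3)/P(3)) = 0.0646·log₂(0.0646/0.2309) = -0.11871
  Q(4)·log₂(Q(4)/P(4)) = 0.0818·log₂(0.0818/0.3872) = -0.18347

D_KL(Q||P) = 0.39655 + 0.80459 - 0.11871 - 0.18347 = 0.89896 ≈ 0.8990 bits

These are NOT equal (difference: 0.0249 bits). KL divergence is asymmetric: D_KL(P||Q) ≠ D_KL(Q||P) in general.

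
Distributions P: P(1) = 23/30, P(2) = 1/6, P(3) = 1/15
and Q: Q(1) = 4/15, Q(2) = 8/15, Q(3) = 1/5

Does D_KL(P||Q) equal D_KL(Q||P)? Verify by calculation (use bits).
D_KL(P||Q) = 0.7827 bits, D_KL(Q||P) = 0.8057 bits. No — D_KL(P||Q) ≠ D_KL(Q||P) for this pair.

D_KL(P||Q) = Σ P(x) log₂(P(x)/Q(x))

Computing term by term:
  P(1)·log₂(P(1)/Q(1)) = (23/30)·log₂((23/30)/(4/15)) = 1.16806
  P(2)·log₂(P(2)/Q(2)) = (1/6)·log₂((1/6)/(8/15)) = -0.27968
  P(3)·log₂(P(3)/Q(3)) = (1/15)·log₂((1/15)/(1/5)) = -0.10566

D_KL(P||Q) = 1.16806 - 0.27968 - 0.10566 = 0.78272 ≈ 0.7827 bits

D_KL(Q||P) = Σ Q(x) log₂(Q(x)/P(x))

Computing term by term:
  Q(1)·log₂(Q(1)/P(1)) = (4/15)·log₂((4/15)/(23/30)) = -0.40628
  Q(2)·log₂(Q(2)/P(2)) = (8/15)·log₂((8/15)/(1/6)) = 0.89497
  Q(3)·log₂(Q(3)/P(3)) = (1/5)·log₂((1/5)/(1/15)) = 0.31699

D_KL(Q||P) = -0.40628 + 0.89497 + 0.31699 = 0.80568 ≈ 0.8057 bits

These are NOT equal (difference: 0.0230 bits). KL divergence is asymmetric: D_KL(P||Q) ≠ D_KL(Q||P) in general.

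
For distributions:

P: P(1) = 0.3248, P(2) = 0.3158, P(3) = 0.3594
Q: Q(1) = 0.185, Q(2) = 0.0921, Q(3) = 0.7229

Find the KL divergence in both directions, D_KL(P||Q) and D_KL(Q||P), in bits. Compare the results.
D_KL(P||Q) = 0.4628 bits, D_KL(Q||P) = 0.4149 bits. D_KL(P||Q) is larger than D_KL(Q||P) by 0.0479 bits; the two directions differ.

D_KL(P||Q) = Σ P(x) log₂(P(x)/Q(x))

Computing term by term:
  P(1)·log₂(P(1)/Q(1)) = 0.3248·log₂(0.3248/0.185) = 0.26375
  P(2)·log₂(P(2)/Q(2)) = 0.3158·log₂(0.3158/0.0921) = 0.56141
  P(3)·log₂(P(3)/Q(3)) = 0.3594·log₂(0.3594/0.7229) = -0.36235

D_KL(P||Q) = 0.26375 + 0.56141 - 0.36235 = 0.46281 ≈ 0.4628 bits

D_KL(Q||P) = Σ Q(x) log₂(Q(x)/P(x))

Computing term by term:
  Q(1)·log₂(Q(1)/P(1)) = 0.185·log₂(0.185/0.3248) = -0.15022
  Q(2)·log₂(Q(2)/P(2)) = 0.0921·log₂(0.0921/0.3158) = -0.16373
  Q(3)·log₂(Q(3)/P(3)) = 0.7229·log₂(0.7229/0.3594) = 0.72883

D_KL(Q||P) = -0.15022 - 0.16373 + 0.72883 = 0.41488 ≈ 0.4149 bits

These are NOT equal (difference: 0.0479 bits). KL divergence is asymmetric: D_KL(P||Q) ≠ D_KL(Q||P) in general.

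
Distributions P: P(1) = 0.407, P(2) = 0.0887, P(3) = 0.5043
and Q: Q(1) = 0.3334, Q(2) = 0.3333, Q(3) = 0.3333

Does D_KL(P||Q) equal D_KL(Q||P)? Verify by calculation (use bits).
D_KL(P||Q) = 0.2490 bits, D_KL(Q||P) = 0.3415 bits. No — D_KL(P||Q) ≠ D_KL(Q||P) for this pair.

D_KL(P||Q) = Σ P(x) log₂(P(x)/Q(x))

Computing term by term:
  P(1)·log₂(P(1)/Q(1)) = 0.407·log₂(0.407/0.3334) = 0.11712
  P(2)·log₂(P(2)/Q(2)) = 0.0887·log₂(0.0887/0.3333) = -0.16940
  P(3)·log₂(P(3)/Q(3)) = 0.5043·log₂(0.5043/0.3333) = 0.30130

D_KL(P||Q) = 0.11712 - 0.16940 + 0.30130 = 0.24902 ≈ 0.2490 bits

D_KL(Q||P) = Σ Q(x) log₂(Q(x)/P(x))

Computing term by term:
  Q(1)·log₂(Q(1)/P(1)) = 0.3334·log₂(0.3334/0.407) = -0.09594
  Q(2)·log₂(Q(2)/P(2)) = 0.3333·log₂(0.3333/0.0887) = 0.63654
  Q(3)·log₂(Q(3)/P(3)) = 0.3333·log₂(0.3333/0.5043) = -0.19913

D_KL(Q||P) = -0.09594 + 0.63654 - 0.19913 = 0.34147 ≈ 0.3415 bits

These are NOT equal (difference: 0.0925 bits). KL divergence is asymmetric: D_KL(P||Q) ≠ D_KL(Q||P) in general.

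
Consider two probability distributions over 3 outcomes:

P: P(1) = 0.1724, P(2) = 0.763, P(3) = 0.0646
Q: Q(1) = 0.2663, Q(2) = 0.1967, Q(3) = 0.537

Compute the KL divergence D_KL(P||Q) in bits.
1.1867 bits

D_KL(P||Q) = Σ P(x) log₂(P(x)/Q(x))

Computing term by term:
  P(1)·log₂(P(1)/Q(1)) = 0.1724·log₂(0.1724/0.2663) = -0.10815
  P(2)·log₂(P(2)/Q(2)) = 0.763·log₂(0.763/0.1967) = 1.49219
  P(3)·log₂(P(3)/Q(3)) = 0.0646·log₂(0.0646/0.537) = -0.19737

D_KL(P||Q) = -0.10815 + 1.49219 - 0.19737 = 1.18667 ≈ 1.1867 bits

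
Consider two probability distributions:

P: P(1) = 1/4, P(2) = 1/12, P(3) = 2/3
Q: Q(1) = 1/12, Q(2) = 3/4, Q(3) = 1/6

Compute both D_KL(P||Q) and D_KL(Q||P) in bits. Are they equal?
D_KL(P||Q) = 1.4654 bits, D_KL(Q||P) = 1.9120 bits. No, they are not equal.

D_KL(P||Q) = Σ P(x) log₂(P(x)/Q(x))

Computing term by term:
  P(1)·log₂(P(1)/Q(1)) = (1/4)·log₂((1/4)/(1/12)) = 0.39624
  P(2)·log₂(P(2)/Q(2)) = (1/12)·log₂((1/12)/(3/4)) = -0.26416
  P(3)·log₂(P(3)/Q(3)) = (2/3)·log₂((2/3)/(1/6)) = 1.33333

D_KL(P||Q) = 0.39624 - 0.26416 + 1.33333 = 1.46541 ≈ 1.4654 bits

D_KL(Q||P) = Σ Q(x) log₂(Q(x)/P(x))

Computing term by term:
  Q(1)·log₂(Q(1)/P(1)) = (1/12)·log₂((1/12)/(1/4)) = -0.13208
  Q(2)·log₂(Q(2)/P(2)) = (3/4)·log₂((3/4)/(1/12)) = 2.37744
  Q(3)·log₂(Q(3)/P(3)) = (1/6)·log₂((1/6)/(2/3)) = -0.33333

D_KL(Q||P) = -0.13208 + 2.37744 - 0.33333 = 1.91203 ≈ 1.9120 bits

These are NOT equal (difference: 0.4466 bits). KL divergence is asymmetric: D_KL(P||Q) ≠ D_KL(Q||P) in general.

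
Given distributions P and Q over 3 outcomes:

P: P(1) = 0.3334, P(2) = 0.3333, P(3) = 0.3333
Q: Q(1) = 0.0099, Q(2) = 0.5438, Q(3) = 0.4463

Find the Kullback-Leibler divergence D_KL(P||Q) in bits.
1.3158 bits

D_KL(P||Q) = Σ P(x) log₂(P(x)/Q(x))

Computing term by term:
  P(1)·log₂(P(1)/Q(1)) = 0.3334·log₂(0.3334/0.0099) = 1.69157
  P(2)·log₂(P(2)/Q(2)) = 0.3333·log₂(0.3333/0.5438) = -0.23539
  P(3)·log₂(P(3)/Q(3)) = 0.3333·log₂(0.3333/0.4463) = -0.14038

D_KL(P||Q) = 1.69157 - 0.23539 - 0.14038 = 1.31580 ≈ 1.3158 bits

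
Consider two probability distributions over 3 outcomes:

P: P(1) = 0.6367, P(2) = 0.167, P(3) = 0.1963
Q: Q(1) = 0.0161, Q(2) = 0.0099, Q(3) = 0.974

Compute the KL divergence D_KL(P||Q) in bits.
3.6051 bits

D_KL(P||Q) = Σ P(x) log₂(P(x)/Q(x))

Computing term by term:
  P(1)·log₂(P(1)/Q(1)) = 0.6367·log₂(0.6367/0.0161) = 3.37800
  P(2)·log₂(P(2)/Q(2)) = 0.167·log₂(0.167/0.0099) = 0.68074
  P(3)·log₂(P(3)/Q(3)) = 0.1963·log₂(0.1963/0.974) = -0.45362

D_KL(P||Q) = 3.37800 + 0.68074 - 0.45362 = 3.60512 ≈ 3.6051 bits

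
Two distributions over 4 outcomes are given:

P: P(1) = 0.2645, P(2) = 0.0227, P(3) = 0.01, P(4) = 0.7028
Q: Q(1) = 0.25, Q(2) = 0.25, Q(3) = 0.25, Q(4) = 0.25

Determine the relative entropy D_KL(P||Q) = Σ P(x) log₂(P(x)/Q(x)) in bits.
0.9445 bits

D_KL(P||Q) = Σ P(x) log₂(P(x)/Q(x))

Computing term by term:
  P(1)·log₂(P(1)/Q(1)) = 0.2645·log₂(0.2645/0.25) = 0.02151
  P(2)·log₂(P(2)/Q(2)) = 0.0227·log₂(0.0227/0.25) = -0.07857
  P(3)·log₂(P(3)/Q(3)) = 0.01·log₂(0.01/0.25) = -0.04644
  P(4)·log₂(P(4)/Q(4)) = 0.7028·log₂(0.7028/0.25) = 1.04801

D_KL(P||Q) = 0.02151 - 0.07857 - 0.04644 + 1.04801 = 0.94451 ≈ 0.9445 bits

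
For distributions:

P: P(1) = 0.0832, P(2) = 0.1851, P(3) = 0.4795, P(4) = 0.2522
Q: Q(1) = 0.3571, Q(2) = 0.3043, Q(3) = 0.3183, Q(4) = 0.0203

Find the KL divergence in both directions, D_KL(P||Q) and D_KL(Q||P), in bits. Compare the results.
D_KL(P||Q) = 0.8926 bits, D_KL(Q||P) = 0.7068 bits. D_KL(P||Q) is larger than D_KL(Q||P) by 0.1858 bits; the two directions differ.

D_KL(P||Q) = Σ P(x) log₂(P(x)/Q(x))

Computing term by term:
  P(1)·log₂(P(1)/Q(1)) = 0.0832·log₂(0.0832/0.3571) = -0.17486
  P(2)·log₂(P(2)/Q(2)) = 0.1851·log₂(0.1851/0.3043) = -0.13275
  P(3)·log₂(P(3)/Q(3)) = 0.4795·log₂(0.4795/0.3183) = 0.28345
  P(4)·log₂(P(4)/Q(4)) = 0.2522·log₂(0.2522/0.0203) = 0.91675

D_KL(P||Q) = -0.17486 - 0.13275 + 0.28345 + 0.91675 = 0.89259 ≈ 0.8926 bits

D_KL(Q||P) = Σ Q(x) log₂(Q(x)/P(x))

Computing term by term:
  Q(1)·log₂(Q(1)/P(1)) = 0.3571·log₂(0.3571/0.0832) = 0.75051
  Q(2)·log₂(Q(2)/P(2)) = 0.3043·log₂(0.3043/0.1851) = 0.21824
  Q(3)·log₂(Q(3)/P(3)) = 0.3183·log₂(0.3183/0.4795) = -0.18816
  Q(4)·log₂(Q(4)/P(4)) = 0.0203·log₂(0.0203/0.2522) = -0.07379

D_KL(Q||P) = 0.75051 + 0.21824 - 0.18816 - 0.07379 = 0.70680 ≈ 0.7068 bits

These are NOT equal (difference: 0.1858 bits). KL divergence is asymmetric: D_KL(P||Q) ≠ D_KL(Q||P) in general.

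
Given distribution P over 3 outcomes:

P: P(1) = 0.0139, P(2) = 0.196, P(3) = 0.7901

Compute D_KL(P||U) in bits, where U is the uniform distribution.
0.7699 bits

U(i) = 1/3 for all i

D_KL(P||U) = Σ P(x) log₂(P(x) / (1/3))
           = Σ P(x) log₂(P(x)) + log₂(3)
           = log₂(3) - H(P)

H(P) = -Σ P(x) log₂(P(x)):
  -P(1)·log₂(P(1)) = -(0.0139)·log₂(0.0139) = 0.08575
  -P(2)·log₂(P(2)) = -(0.196)·log₂(0.196) = 0.46081
  -P(3)·log₂(P(3)) = -(0.7901)·log₂(0.7901) = 0.26855
H(P) = 0.08575 + 0.46081 + 0.26855 = 0.81511 bits

log₂(3) = 1.58496 bits

D_KL(P||U) = 1.58496 - 0.81511 = 0.76985 ≈ 0.7699 bits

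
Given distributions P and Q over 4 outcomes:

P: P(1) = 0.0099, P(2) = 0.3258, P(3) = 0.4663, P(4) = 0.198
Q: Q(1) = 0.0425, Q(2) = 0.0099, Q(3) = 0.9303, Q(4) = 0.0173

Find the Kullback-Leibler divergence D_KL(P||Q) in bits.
1.8530 bits

D_KL(P||Q) = Σ P(x) log₂(P(x)/Q(x))

Computing term by term:
  P(1)·log₂(P(1)/Q(1)) = 0.0099·log₂(0.0099/0.0425) = -0.02081
  P(2)·log₂(P(2)/Q(2)) = 0.3258·log₂(0.3258/0.0099) = 1.64217
  P(3)·log₂(P(3)/Q(3)) = 0.4663·log₂(0.4663/0.9303) = -0.46464
  P(4)·log₂(P(4)/Q(4)) = 0.198·log₂(0.198/0.0173) = 0.69630

D_KL(P||Q) = -0.02081 + 1.64217 - 0.46464 + 0.69630 = 1.85302 ≈ 1.8530 bits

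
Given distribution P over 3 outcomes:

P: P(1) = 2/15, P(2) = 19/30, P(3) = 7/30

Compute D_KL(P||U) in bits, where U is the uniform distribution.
0.2901 bits

U(i) = 1/3 for all i

D_KL(P||U) = Σ P(x) log₂(P(x) / (1/3))
           = Σ P(x) log₂(P(x)) + log₂(3)
           = log₂(3) - H(P)

H(P) = -Σ P(x) log₂(P(x)):
  -P(1)·log₂(P(1)) = -(2/15)·log₂(2/15) = 0.38759
  -P(2)·log₂(P(2)) = -(19/30)·log₂(19/30) = 0.41734
  -P(3)·log₂(P(3)) = -(7/30)·log₂(7/30) = 0.48989
H(P) = 0.38759 + 0.41734 + 0.48989 = 1.29482 bits

log₂(3) = 1.58496 bits

D_KL(P||U) = 1.58496 - 1.29482 = 0.29014 ≈ 0.2901 bits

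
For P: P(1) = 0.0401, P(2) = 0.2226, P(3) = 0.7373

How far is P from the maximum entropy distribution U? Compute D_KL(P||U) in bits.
0.5922 bits

U(i) = 1/3 for all i

D_KL(P||U) = Σ P(x) log₂(P(x) / (1/3))
           = Σ P(x) log₂(P(x)) + log₂(3)
           = log₂(3) - H(P)

H(P) = -Σ P(x) log₂(P(x)):
  -P(1)·log₂(P(1)) = -(0.0401)·log₂(0.0401) = 0.18607
  -P(2)·log₂(P(2)) = -(0.2226)·log₂(0.2226) = 0.48248
  -P(3)·log₂(P(3)) = -(0.7373)·log₂(0.7373) = 0.32417
H(P) = 0.18607 + 0.48248 + 0.32417 = 0.99272 bits

log₂(3) = 1.58496 bits

D_KL(P||U) = 1.58496 - 0.99272 = 0.59224 ≈ 0.5922 bits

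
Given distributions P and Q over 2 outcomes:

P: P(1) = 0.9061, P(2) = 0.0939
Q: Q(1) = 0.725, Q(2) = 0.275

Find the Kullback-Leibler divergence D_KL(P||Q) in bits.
0.1459 bits

D_KL(P||Q) = Σ P(x) log₂(P(x)/Q(x))

Computing term by term:
  P(1)·log₂(P(1)/Q(1)) = 0.9061·log₂(0.9061/0.725) = 0.29148
  P(2)·log₂(P(2)/Q(2)) = 0.0939·log₂(0.0939/0.275) = -0.14557

D_KL(P||Q) = 0.29148 - 0.14557 = 0.14591 ≈ 0.1459 bits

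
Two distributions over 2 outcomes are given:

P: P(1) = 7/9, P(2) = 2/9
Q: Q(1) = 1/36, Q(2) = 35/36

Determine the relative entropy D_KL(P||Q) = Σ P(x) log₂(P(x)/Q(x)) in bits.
3.2659 bits

D_KL(P||Q) = Σ P(x) log₂(P(x)/Q(x))

Computing term by term:
  P(1)·log₂(P(1)/Q(1)) = (7/9)·log₂((7/9)/(1/36)) = 3.73905
  P(2)·log₂(P(2)/Q(2)) = (2/9)·log₂((2/9)/(35/36)) = -0.47317

D_KL(P||Q) = 3.73905 - 0.47317 = 3.26588 ≈ 3.2659 bits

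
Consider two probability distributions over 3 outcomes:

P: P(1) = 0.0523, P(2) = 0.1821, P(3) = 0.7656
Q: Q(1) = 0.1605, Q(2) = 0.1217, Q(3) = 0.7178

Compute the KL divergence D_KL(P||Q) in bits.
0.0925 bits

D_KL(P||Q) = Σ P(x) log₂(P(x)/Q(x))

Computing term by term:
  P(1)·log₂(P(1)/Q(1)) = 0.0523·log₂(0.0523/0.1605) = -0.08461
  P(2)·log₂(P(2)/Q(2)) = 0.1821·log₂(0.1821/0.1217) = 0.10587
  P(3)·log₂(P(3)/Q(3)) = 0.7656·log₂(0.7656/0.7178) = 0.07121

D_KL(P||Q) = -0.08461 + 0.10587 + 0.07121 = 0.09247 ≈ 0.0925 bits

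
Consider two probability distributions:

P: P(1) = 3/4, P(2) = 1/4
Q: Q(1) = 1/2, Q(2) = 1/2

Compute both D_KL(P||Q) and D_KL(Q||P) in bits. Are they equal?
D_KL(P||Q) = 0.1887 bits, D_KL(Q||P) = 0.2075 bits. No, they are not equal.

D_KL(P||Q) = Σ P(x) log₂(P(x)/Q(x))

Computing term by term:
  P(1)·log₂(P(1)/Q(1)) = (3/4)·log₂((3/4)/(1/2)) = 0.43872
  P(2)·log₂(P(2)/Q(2)) = (1/4)·log₂((1/4)/(1/2)) = -0.25000

D_KL(P||Q) = 0.43872 - 0.25000 = 0.18872 ≈ 0.1887 bits

D_KL(Q||P) = Σ Q(x) log₂(Q(x)/P(x))

Computing term by term:
  Q(1)·log₂(Q(1)/P(1)) = (1/2)·log₂((1/2)/(3/4)) = -0.29248
  Q(2)·log₂(Q(2)/P(2)) = (1/2)·log₂((1/2)/(1/4)) = 0.50000

D_KL(Q||P) = -0.29248 + 0.50000 = 0.20752 ≈ 0.2075 bits

These are NOT equal (difference: 0.0188 bits). KL divergence is asymmetric: D_KL(P||Q) ≠ D_KL(Q||P) in general.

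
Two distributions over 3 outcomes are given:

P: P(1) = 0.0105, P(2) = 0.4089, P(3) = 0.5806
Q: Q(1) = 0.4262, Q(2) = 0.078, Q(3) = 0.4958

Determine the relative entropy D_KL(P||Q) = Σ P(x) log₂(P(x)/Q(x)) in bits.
1.0535 bits

D_KL(P||Q) = Σ P(x) log₂(P(x)/Q(x))

Computing term by term:
  P(1)·log₂(P(1)/Q(1)) = 0.0105·log₂(0.0105/0.4262) = -0.05610
  P(2)·log₂(P(2)/Q(2)) = 0.4089·log₂(0.4089/0.078) = 0.97735
  P(3)·log₂(P(3)/Q(3)) = 0.5806·log₂(0.5806/0.4958) = 0.13225

D_KL(P||Q) = -0.05610 + 0.97735 + 0.13225 = 1.05350 ≈ 1.0535 bits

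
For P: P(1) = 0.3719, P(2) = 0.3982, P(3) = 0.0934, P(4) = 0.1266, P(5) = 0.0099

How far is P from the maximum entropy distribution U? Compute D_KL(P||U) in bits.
0.4994 bits

U(i) = 1/5 for all i

D_KL(P||U) = Σ P(x) log₂(P(x) / (1/5))
           = Σ P(x) log₂(P(x)) + log₂(5)
           = log₂(5) - H(P)

H(P) = -Σ P(x) log₂(P(x)):
  -P(1)·log₂(P(1)) = -(0.3719)·log₂(0.3719) = 0.53071
  -P(2)·log₂(P(2)) = -(0.3982)·log₂(0.3982) = 0.52898
  -P(3)·log₂(P(3)) = -(0.0934)·log₂(0.0934) = 0.31947
  -P(4)·log₂(P(4)) = -(0.1266)·log₂(0.1266) = 0.37748
  -P(5)·log₂(P(5)) = -(0.0099)·log₂(0.0099) = 0.06592
H(P) = 0.53071 + 0.52898 + 0.31947 + 0.37748 + 0.06592 = 1.82256 bits

log₂(5) = 2.32193 bits

D_KL(P||U) = 2.32193 - 1.82256 = 0.49937 ≈ 0.4994 bits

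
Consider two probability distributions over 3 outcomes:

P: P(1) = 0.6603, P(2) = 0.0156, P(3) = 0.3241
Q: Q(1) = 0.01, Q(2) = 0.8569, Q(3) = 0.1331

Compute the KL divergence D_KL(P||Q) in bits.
4.3175 bits

D_KL(P||Q) = Σ P(x) log₂(P(x)/Q(x))

Computing term by term:
  P(1)·log₂(P(1)/Q(1)) = 0.6603·log₂(0.6603/0.01) = 3.99155
  P(2)·log₂(P(2)/Q(2)) = 0.0156·log₂(0.0156/0.8569) = -0.09016
  P(3)·log₂(P(3)/Q(3)) = 0.3241·log₂(0.3241/0.1331) = 0.41612

D_KL(P||Q) = 3.99155 - 0.09016 + 0.41612 = 4.31751 ≈ 4.3175 bits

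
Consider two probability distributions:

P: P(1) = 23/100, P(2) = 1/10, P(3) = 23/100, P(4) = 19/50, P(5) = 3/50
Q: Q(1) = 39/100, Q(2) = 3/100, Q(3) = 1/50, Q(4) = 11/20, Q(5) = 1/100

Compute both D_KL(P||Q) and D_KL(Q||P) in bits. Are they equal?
D_KL(P||Q) = 0.7613 bits, D_KL(Q||P) = 0.4421 bits. No, they are not equal.

D_KL(P||Q) = Σ P(x) log₂(P(x)/Q(x))

Computing term by term:
  P(1)·log₂(P(1)/Q(1)) = (23/100)·log₂((23/100)/(39/100)) = -0.17522
  P(2)·log₂(P(2)/Q(2)) = (1/10)·log₂((1/10)/(3/100)) = 0.17370
  P(3)·log₂(P(3)/Q(3)) = (23/100)·log₂((23/100)/(1/50)) = 0.81042
  P(4)·log₂(P(4)/Q(4)) = (19/50)·log₂((19/50)/(11/20)) = -0.20270
  P(5)·log₂(P(5)/Q(5)) = (3/50)·log₂((3/50)/(1/100)) = 0.15510

D_KL(P||Q) = -0.17522 + 0.17370 + 0.81042 - 0.20270 + 0.15510 = 0.76130 ≈ 0.7613 bits

D_KL(Q||P) = Σ Q(x) log₂(Q(x)/P(x))

Computing term by term:
  Q(1)·log₂(Q(1)/P(1)) = (39/100)·log₂((39/100)/(23/100)) = 0.29712
  Q(2)·log₂(Q(2)/P(2)) = (3/100)·log₂((3/100)/(1/10)) = -0.05211
  Q(3)·log₂(Q(3)/P(3)) = (1/50)·log₂((1/50)/(23/100)) = -0.07047
  Q(4)·log₂(Q(4)/P(4)) = (11/20)·log₂((11/20)/(19/50)) = 0.29339
  Q(5)·log₂(Q(5)/P(5)) = (1/100)·log₂((1/100)/(3/50)) = -0.02585

D_KL(Q||P) = 0.29712 - 0.05211 - 0.07047 + 0.29339 - 0.02585 = 0.44208 ≈ 0.4421 bits

These are NOT equal (difference: 0.3192 bits). KL divergence is asymmetric: D_KL(P||Q) ≠ D_KL(Q||P) in general.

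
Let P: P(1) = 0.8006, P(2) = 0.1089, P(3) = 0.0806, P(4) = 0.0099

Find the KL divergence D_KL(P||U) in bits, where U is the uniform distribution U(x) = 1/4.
1.0360 bits

U(i) = 1/4 for all i

D_KL(P||U) = Σ P(x) log₂(P(x) / (1/4))
           = Σ P(x) log₂(P(x)) + log₂(4)
           = log₂(4) - H(P)

H(P) = -Σ P(x) log₂(P(x)):
  -P(1)·log₂(P(1)) = -(0.8006)·log₂(0.8006) = 0.25687
  -P(2)·log₂(P(2)) = -(0.1089)·log₂(0.1089) = 0.34836
  -P(3)·log₂(P(3)) = -(0.0806)·log₂(0.0806) = 0.29283
  -P(4)·log₂(P(4)) = -(0.0099)·log₂(0.0099) = 0.06592
H(P) = 0.25687 + 0.34836 + 0.29283 + 0.06592 = 0.96398 bits

log₂(4) = 2.00000 bits

D_KL(P||U) = 2.00000 - 0.96398 = 1.03602 ≈ 1.0360 bits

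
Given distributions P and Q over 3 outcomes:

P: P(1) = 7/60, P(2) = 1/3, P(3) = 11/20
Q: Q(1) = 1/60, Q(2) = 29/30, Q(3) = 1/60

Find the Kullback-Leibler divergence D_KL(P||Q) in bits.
2.5899 bits

D_KL(P||Q) = Σ P(x) log₂(P(x)/Q(x))

Computing term by term:
  P(1)·log₂(P(1)/Q(1)) = (7/60)·log₂((7/60)/(1/60)) = 0.32752
  P(2)·log₂(P(2)/Q(2)) = (1/3)·log₂((1/3)/(29/30)) = -0.51202
  P(3)·log₂(P(3)/Q(3)) = (11/20)·log₂((11/20)/(1/60)) = 2.77442

D_KL(P||Q) = 0.32752 - 0.51202 + 2.77442 = 2.58992 ≈ 2.5899 bits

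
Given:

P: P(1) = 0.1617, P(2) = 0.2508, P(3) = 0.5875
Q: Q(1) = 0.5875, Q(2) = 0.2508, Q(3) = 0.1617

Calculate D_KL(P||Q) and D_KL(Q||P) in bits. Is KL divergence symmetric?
D_KL(P||Q) = 0.7925 bits, D_KL(Q||P) = 0.7925 bits. The two values coincide for this particular pair, but no — KL divergence is not symmetric in general.

D_KL(P||Q) = Σ P(x) log₂(P(x)/Q(x))

Computing term by term:
  P(1)·log₂(P(1)/Q(1)) = 0.1617·log₂(0.1617/0.5875) = -0.30097
  P(2)·log₂(P(2)/Q(2)) = 0.2508·log₂(0.2508/0.2508) = 0.00000
  P(3)·log₂(P(3)/Q(3)) = 0.5875·log₂(0.5875/0.1617) = 1.09350

D_KL(P||Q) = -0.30097 + 0.00000 + 1.09350 = 0.79253 ≈ 0.7925 bits

D_KL(Q||P) = Σ Q(x) log₂(Q(x)/P(x))

Computing term by term:
  Q(1)·log₂(Q(1)/P(1)) = 0.5875·log₂(0.5875/0.1617) = 1.09350
  Q(2)·log₂(Q(2)/P(2)) = 0.2508·log₂(0.2508/0.2508) = 0.00000
  Q(3)·log₂(Q(3)/P(3)) = 0.1617·log₂(0.1617/0.5875) = -0.30097

D_KL(Q||P) = 1.09350 + 0.00000 - 0.30097 = 0.79253 ≈ 0.7925 bits

These ARE equal here. Q is P with outcomes relabeled (Q(1) = P(3), Q(3) = P(1)) by a relabeling that is its own inverse, so the two sums contain exactly the same terms in a different order. This is a special case — KL divergence is not symmetric in general: D_KL(P||Q) ≠ D_KL(Q||P) for most P, Q.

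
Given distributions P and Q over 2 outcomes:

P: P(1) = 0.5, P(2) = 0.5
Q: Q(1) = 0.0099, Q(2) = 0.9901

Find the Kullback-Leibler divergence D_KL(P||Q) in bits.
2.3364 bits

D_KL(P||Q) = Σ P(x) log₂(P(x)/Q(x))

Computing term by term:
  P(1)·log₂(P(1)/Q(1)) = 0.5·log₂(0.5/0.0099) = 2.82918
  P(2)·log₂(P(2)/Q(2)) = 0.5·log₂(0.5/0.9901) = -0.49282

D_KL(P||Q) = 2.82918 - 0.49282 = 2.33636 ≈ 2.3364 bits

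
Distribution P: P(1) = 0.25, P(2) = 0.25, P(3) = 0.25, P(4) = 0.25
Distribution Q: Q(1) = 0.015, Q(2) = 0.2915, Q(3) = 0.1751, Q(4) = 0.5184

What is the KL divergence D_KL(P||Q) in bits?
0.8247 bits

D_KL(P||Q) = Σ P(x) log₂(P(x)/Q(x))

Computing term by term:
  P(1)·log₂(P(1)/Q(1)) = 0.25·log₂(0.25/0.015) = 1.01472
  P(2)·log₂(P(2)/Q(2)) = 0.25·log₂(0.25/0.2915) = -0.05539
  P(3)·log₂(P(3)/Q(3)) = 0.25·log₂(0.25/0.1751) = 0.12844
  P(4)·log₂(P(4)/Q(4)) = 0.25·log₂(0.25/0.5184) = -0.26303

D_KL(P||Q) = 1.01472 - 0.05539 + 0.12844 - 0.26303 = 0.82474 ≈ 0.8247 bits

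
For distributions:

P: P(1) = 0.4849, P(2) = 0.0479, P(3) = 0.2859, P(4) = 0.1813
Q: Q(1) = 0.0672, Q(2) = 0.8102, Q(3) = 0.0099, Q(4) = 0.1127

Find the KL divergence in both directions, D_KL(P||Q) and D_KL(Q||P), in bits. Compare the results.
D_KL(P||Q) = 2.6986 bits, D_KL(Q||P) = 2.9888 bits. D_KL(Q||P) is larger than D_KL(P||Q) by 0.2902 bits; the two directions differ.

D_KL(P||Q) = Σ P(x) log₂(P(x)/Q(x))

Computing term by term:
  P(1)·log₂(P(1)/Q(1)) = 0.4849·log₂(0.4849/0.0672) = 1.38252
  P(2)·log₂(P(2)/Q(2)) = 0.0479·log₂(0.0479/0.8102) = -0.19544
  P(3)·log₂(P(3)/Q(3)) = 0.2859·log₂(0.2859/0.0099) = 1.38717
  P(4)·log₂(P(4)/Q(4)) = 0.1813·log₂(0.1813/0.1127) = 0.12435

D_KL(P||Q) = 1.38252 - 0.19544 + 1.38717 + 0.12435 = 2.69860 ≈ 2.6986 bits

D_KL(Q||P) = Σ Q(x) log₂(Q(x)/P(x))

Computing term by term:
  Q(1)·log₂(Q(1)/P(1)) = 0.0672·log₂(0.0672/0.4849) = -0.19160
  Q(2)·log₂(Q(2)/P(2)) = 0.8102·log₂(0.8102/0.0479) = 3.30576
  Q(3)·log₂(Q(3)/P(3)) = 0.0099·log₂(0.0099/0.2859) = -0.04803
  Q(4)·log₂(Q(4)/P(4)) = 0.1127·log₂(0.1127/0.1813) = -0.07730

D_KL(Q||P) = -0.19160 + 3.30576 - 0.04803 - 0.07730 = 2.98883 ≈ 2.9888 bits

These are NOT equal (difference: 0.2902 bits). KL divergence is asymmetric: D_KL(P||Q) ≠ D_KL(Q||P) in general.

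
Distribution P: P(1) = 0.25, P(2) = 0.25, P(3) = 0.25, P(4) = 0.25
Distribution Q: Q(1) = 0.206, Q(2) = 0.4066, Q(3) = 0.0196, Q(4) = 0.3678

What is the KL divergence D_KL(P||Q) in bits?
0.6734 bits

D_KL(P||Q) = Σ P(x) log₂(P(x)/Q(x))

Computing term by term:
  P(1)·log₂(P(1)/Q(1)) = 0.25·log₂(0.25/0.206) = 0.06982
  P(2)·log₂(P(2)/Q(2)) = 0.25·log₂(0.25/0.4066) = -0.17542
  P(3)·log₂(P(3)/Q(3)) = 0.25·log₂(0.25/0.0196) = 0.91825
  P(4)·log₂(P(4)/Q(4)) = 0.25·log₂(0.25/0.3678) = -0.13925

D_KL(P||Q) = 0.06982 - 0.17542 + 0.91825 - 0.13925 = 0.67340 ≈ 0.6734 bits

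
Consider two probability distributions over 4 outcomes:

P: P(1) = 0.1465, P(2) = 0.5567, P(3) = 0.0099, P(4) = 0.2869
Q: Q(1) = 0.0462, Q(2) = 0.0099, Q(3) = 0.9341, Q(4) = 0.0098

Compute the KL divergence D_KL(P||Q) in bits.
4.8129 bits

D_KL(P||Q) = Σ P(x) log₂(P(x)/Q(x))

Computing term by term:
  P(1)·log₂(P(1)/Q(1)) = 0.1465·log₂(0.1465/0.0462) = 0.24391
  P(2)·log₂(P(2)/Q(2)) = 0.5567·log₂(0.5567/0.0099) = 3.23628
  P(3)·log₂(P(3)/Q(3)) = 0.0099·log₂(0.0099/0.9341) = -0.06494
  P(4)·log₂(P(4)/Q(4)) = 0.2869·log₂(0.2869/0.0098) = 1.39767

D_KL(P||Q) = 0.24391 + 3.23628 - 0.06494 + 1.39767 = 4.81292 ≈ 4.8129 bits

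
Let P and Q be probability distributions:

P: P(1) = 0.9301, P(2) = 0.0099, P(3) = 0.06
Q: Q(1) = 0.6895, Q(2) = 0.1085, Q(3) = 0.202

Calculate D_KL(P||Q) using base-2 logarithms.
0.2624 bits

D_KL(P||Q) = Σ P(x) log₂(P(x)/Q(x))

Computing term by term:
  P(1)·log₂(P(1)/Q(1)) = 0.9301·log₂(0.9301/0.6895) = 0.40165
  P(2)·log₂(P(2)/Q(2)) = 0.0099·log₂(0.0099/0.1085) = -0.03420
  P(3)·log₂(P(3)/Q(3)) = 0.06·log₂(0.06/0.202) = -0.10508

D_KL(P||Q) = 0.40165 - 0.03420 - 0.10508 = 0.26237 ≈ 0.2624 bits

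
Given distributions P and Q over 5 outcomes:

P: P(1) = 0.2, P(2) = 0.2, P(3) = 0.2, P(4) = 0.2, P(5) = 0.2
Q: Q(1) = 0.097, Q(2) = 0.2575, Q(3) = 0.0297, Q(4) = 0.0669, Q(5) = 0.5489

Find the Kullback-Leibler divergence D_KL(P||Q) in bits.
0.7108 bits

D_KL(P||Q) = Σ P(x) log₂(P(x)/Q(x))

Computing term by term:
  P(1)·log₂(P(1)/Q(1)) = 0.2·log₂(0.2/0.097) = 0.20879
  P(2)·log₂(P(2)/Q(2)) = 0.2·log₂(0.2/0.2575) = -0.07291
  P(3)·log₂(P(3)/Q(3)) = 0.2·log₂(0.2/0.0297) = 0.55029
  P(4)·log₂(P(4)/Q(4)) = 0.2·log₂(0.2/0.0669) = 0.31598
  P(5)·log₂(P(5)/Q(5)) = 0.2·log₂(0.2/0.5489) = -0.29131

D_KL(P||Q) = 0.20879 - 0.07291 + 0.55029 + 0.31598 - 0.29131 = 0.71084 ≈ 0.7108 bits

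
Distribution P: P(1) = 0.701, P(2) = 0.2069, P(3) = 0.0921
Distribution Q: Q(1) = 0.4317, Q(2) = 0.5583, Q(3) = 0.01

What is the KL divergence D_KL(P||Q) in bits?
0.4890 bits

D_KL(P||Q) = Σ P(x) log₂(P(x)/Q(x))

Computing term by term:
  P(1)·log₂(P(1)/Q(1)) = 0.701·log₂(0.701/0.4317) = 0.49027
  P(2)·log₂(P(2)/Q(2)) = 0.2069·log₂(0.2069/0.5583) = -0.29630
  P(3)·log₂(P(3)/Q(3)) = 0.0921·log₂(0.0921/0.01) = 0.29501

D_KL(P||Q) = 0.49027 - 0.29630 + 0.29501 = 0.48898 ≈ 0.4890 bits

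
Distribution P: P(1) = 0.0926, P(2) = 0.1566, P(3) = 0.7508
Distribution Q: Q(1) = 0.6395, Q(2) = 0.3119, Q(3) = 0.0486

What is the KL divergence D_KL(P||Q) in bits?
2.5514 bits

D_KL(P||Q) = Σ P(x) log₂(P(x)/Q(x))

Computing term by term:
  P(1)·log₂(P(1)/Q(1)) = 0.0926·log₂(0.0926/0.6395) = -0.25816
  P(2)·log₂(P(2)/Q(2)) = 0.1566·log₂(0.1566/0.3119) = -0.15566
  P(3)·log₂(P(3)/Q(3)) = 0.7508·log₂(0.7508/0.0486) = 2.96521

D_KL(P||Q) = -0.25816 - 0.15566 + 2.96521 = 2.55139 ≈ 2.5514 bits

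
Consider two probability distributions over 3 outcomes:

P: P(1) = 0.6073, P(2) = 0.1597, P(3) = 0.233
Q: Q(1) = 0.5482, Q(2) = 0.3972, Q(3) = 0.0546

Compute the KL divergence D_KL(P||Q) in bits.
0.3675 bits

D_KL(P||Q) = Σ P(x) log₂(P(x)/Q(x))

Computing term by term:
  P(1)·log₂(P(1)/Q(1)) = 0.6073·log₂(0.6073/0.5482) = 0.08970
  P(2)·log₂(P(2)/Q(2)) = 0.1597·log₂(0.1597/0.3972) = -0.20993
  P(3)·log₂(P(3)/Q(3)) = 0.233·log₂(0.233/0.0546) = 0.48775

D_KL(P||Q) = 0.08970 - 0.20993 + 0.48775 = 0.36752 ≈ 0.3675 bits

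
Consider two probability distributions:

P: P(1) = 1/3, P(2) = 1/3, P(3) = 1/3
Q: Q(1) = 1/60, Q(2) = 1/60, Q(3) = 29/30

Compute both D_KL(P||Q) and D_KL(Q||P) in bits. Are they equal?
D_KL(P||Q) = 2.3693 bits, D_KL(Q||P) = 1.3408 bits. No, they are not equal.

D_KL(P||Q) = Σ P(x) log₂(P(x)/Q(x))

Computing term by term:
  P(1)·log₂(P(1)/Q(1)) = (1/3)·log₂((1/3)/(1/60)) = 1.44064
  P(2)·log₂(P(2)/Q(2)) = (1/3)·log₂((1/3)/(1/60)) = 1.44064
  P(3)·log₂(P(3)/Q(3)) = (1/3)·log₂((1/3)/(29/30)) = -0.51202

D_KL(P||Q) = 1.44064 + 1.44064 - 0.51202 = 2.36926 ≈ 2.3693 bits

D_KL(Q||P) = Σ Q(x) log₂(Q(x)/P(x))

Computing term by term:
  Q(1)·log₂(Q(1)/P(1)) = (1/60)·log₂((1/60)/(1/3)) = -0.07203
  Q(2)·log₂(Q(2)/P(2)) = (1/60)·log₂((1/60)/(1/3)) = -0.07203
  Q(3)·log₂(Q(3)/P(3)) = (29/30)·log₂((29/30)/(1/3)) = 1.48485

D_KL(Q||P) = -0.07203 - 0.07203 + 1.48485 = 1.34079 ≈ 1.3408 bits

These are NOT equal (difference: 1.0285 bits). KL divergence is asymmetric: D_KL(P||Q) ≠ D_KL(Q||P) in general.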